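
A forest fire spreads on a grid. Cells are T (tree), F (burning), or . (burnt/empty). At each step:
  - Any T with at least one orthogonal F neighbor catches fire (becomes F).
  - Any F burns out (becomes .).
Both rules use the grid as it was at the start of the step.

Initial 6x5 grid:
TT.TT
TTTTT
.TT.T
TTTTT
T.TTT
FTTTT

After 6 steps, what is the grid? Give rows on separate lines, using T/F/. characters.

Step 1: 2 trees catch fire, 1 burn out
  TT.TT
  TTTTT
  .TT.T
  TTTTT
  F.TTT
  .FTTT
Step 2: 2 trees catch fire, 2 burn out
  TT.TT
  TTTTT
  .TT.T
  FTTTT
  ..TTT
  ..FTT
Step 3: 3 trees catch fire, 2 burn out
  TT.TT
  TTTTT
  .TT.T
  .FTTT
  ..FTT
  ...FT
Step 4: 4 trees catch fire, 3 burn out
  TT.TT
  TTTTT
  .FT.T
  ..FTT
  ...FT
  ....F
Step 5: 4 trees catch fire, 4 burn out
  TT.TT
  TFTTT
  ..F.T
  ...FT
  ....F
  .....
Step 6: 4 trees catch fire, 4 burn out
  TF.TT
  F.FTT
  ....T
  ....F
  .....
  .....

TF.TT
F.FTT
....T
....F
.....
.....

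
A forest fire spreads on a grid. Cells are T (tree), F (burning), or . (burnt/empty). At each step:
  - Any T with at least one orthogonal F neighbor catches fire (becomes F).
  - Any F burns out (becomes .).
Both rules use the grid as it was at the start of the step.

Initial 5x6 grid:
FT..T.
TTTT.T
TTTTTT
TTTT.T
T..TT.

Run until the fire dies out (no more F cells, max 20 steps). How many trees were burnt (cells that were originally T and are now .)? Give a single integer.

Answer: 20

Derivation:
Step 1: +2 fires, +1 burnt (F count now 2)
Step 2: +2 fires, +2 burnt (F count now 2)
Step 3: +3 fires, +2 burnt (F count now 3)
Step 4: +4 fires, +3 burnt (F count now 4)
Step 5: +2 fires, +4 burnt (F count now 2)
Step 6: +2 fires, +2 burnt (F count now 2)
Step 7: +2 fires, +2 burnt (F count now 2)
Step 8: +3 fires, +2 burnt (F count now 3)
Step 9: +0 fires, +3 burnt (F count now 0)
Fire out after step 9
Initially T: 21, now '.': 29
Total burnt (originally-T cells now '.'): 20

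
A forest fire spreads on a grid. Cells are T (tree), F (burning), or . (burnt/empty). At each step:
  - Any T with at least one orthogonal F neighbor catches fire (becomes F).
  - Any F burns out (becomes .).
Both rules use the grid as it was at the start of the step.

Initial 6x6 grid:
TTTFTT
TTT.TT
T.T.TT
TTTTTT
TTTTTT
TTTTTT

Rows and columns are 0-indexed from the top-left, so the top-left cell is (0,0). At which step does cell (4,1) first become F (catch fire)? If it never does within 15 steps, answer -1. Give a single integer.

Step 1: cell (4,1)='T' (+2 fires, +1 burnt)
Step 2: cell (4,1)='T' (+4 fires, +2 burnt)
Step 3: cell (4,1)='T' (+5 fires, +4 burnt)
Step 4: cell (4,1)='T' (+4 fires, +5 burnt)
Step 5: cell (4,1)='T' (+6 fires, +4 burnt)
Step 6: cell (4,1)='F' (+6 fires, +6 burnt)
  -> target ignites at step 6
Step 7: cell (4,1)='.' (+4 fires, +6 burnt)
Step 8: cell (4,1)='.' (+1 fires, +4 burnt)
Step 9: cell (4,1)='.' (+0 fires, +1 burnt)
  fire out at step 9

6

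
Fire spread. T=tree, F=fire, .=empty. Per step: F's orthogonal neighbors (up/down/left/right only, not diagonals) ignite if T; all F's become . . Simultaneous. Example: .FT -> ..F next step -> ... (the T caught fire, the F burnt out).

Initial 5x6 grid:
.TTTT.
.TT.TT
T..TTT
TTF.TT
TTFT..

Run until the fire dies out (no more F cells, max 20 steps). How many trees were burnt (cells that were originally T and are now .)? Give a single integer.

Step 1: +3 fires, +2 burnt (F count now 3)
Step 2: +2 fires, +3 burnt (F count now 2)
Step 3: +1 fires, +2 burnt (F count now 1)
Step 4: +0 fires, +1 burnt (F count now 0)
Fire out after step 4
Initially T: 19, now '.': 17
Total burnt (originally-T cells now '.'): 6

Answer: 6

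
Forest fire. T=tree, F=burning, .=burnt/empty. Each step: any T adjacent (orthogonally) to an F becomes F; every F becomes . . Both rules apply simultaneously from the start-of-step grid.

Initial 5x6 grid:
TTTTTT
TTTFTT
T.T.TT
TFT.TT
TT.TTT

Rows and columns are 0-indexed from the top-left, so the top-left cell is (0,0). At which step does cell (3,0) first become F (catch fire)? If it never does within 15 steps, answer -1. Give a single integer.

Step 1: cell (3,0)='F' (+6 fires, +2 burnt)
  -> target ignites at step 1
Step 2: cell (3,0)='.' (+8 fires, +6 burnt)
Step 3: cell (3,0)='.' (+5 fires, +8 burnt)
Step 4: cell (3,0)='.' (+3 fires, +5 burnt)
Step 5: cell (3,0)='.' (+2 fires, +3 burnt)
Step 6: cell (3,0)='.' (+0 fires, +2 burnt)
  fire out at step 6

1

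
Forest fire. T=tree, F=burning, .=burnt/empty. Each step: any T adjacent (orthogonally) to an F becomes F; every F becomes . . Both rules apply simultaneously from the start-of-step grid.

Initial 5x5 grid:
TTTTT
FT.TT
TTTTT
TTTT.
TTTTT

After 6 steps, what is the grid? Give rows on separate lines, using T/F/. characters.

Step 1: 3 trees catch fire, 1 burn out
  FTTTT
  .F.TT
  FTTTT
  TTTT.
  TTTTT
Step 2: 3 trees catch fire, 3 burn out
  .FTTT
  ...TT
  .FTTT
  FTTT.
  TTTTT
Step 3: 4 trees catch fire, 3 burn out
  ..FTT
  ...TT
  ..FTT
  .FTT.
  FTTTT
Step 4: 4 trees catch fire, 4 burn out
  ...FT
  ...TT
  ...FT
  ..FT.
  .FTTT
Step 5: 5 trees catch fire, 4 burn out
  ....F
  ...FT
  ....F
  ...F.
  ..FTT
Step 6: 2 trees catch fire, 5 burn out
  .....
  ....F
  .....
  .....
  ...FT

.....
....F
.....
.....
...FT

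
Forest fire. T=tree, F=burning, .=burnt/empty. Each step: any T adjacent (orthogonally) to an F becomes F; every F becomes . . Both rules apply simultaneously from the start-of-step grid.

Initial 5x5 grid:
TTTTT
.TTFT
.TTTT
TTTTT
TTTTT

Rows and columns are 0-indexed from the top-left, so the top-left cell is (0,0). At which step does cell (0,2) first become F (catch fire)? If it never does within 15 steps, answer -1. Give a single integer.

Step 1: cell (0,2)='T' (+4 fires, +1 burnt)
Step 2: cell (0,2)='F' (+6 fires, +4 burnt)
  -> target ignites at step 2
Step 3: cell (0,2)='.' (+5 fires, +6 burnt)
Step 4: cell (0,2)='.' (+4 fires, +5 burnt)
Step 5: cell (0,2)='.' (+2 fires, +4 burnt)
Step 6: cell (0,2)='.' (+1 fires, +2 burnt)
Step 7: cell (0,2)='.' (+0 fires, +1 burnt)
  fire out at step 7

2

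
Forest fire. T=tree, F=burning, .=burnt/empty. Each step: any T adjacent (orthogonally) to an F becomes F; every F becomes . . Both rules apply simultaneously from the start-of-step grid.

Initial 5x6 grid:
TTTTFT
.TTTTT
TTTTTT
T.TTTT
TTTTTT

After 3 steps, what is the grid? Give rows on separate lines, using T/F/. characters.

Step 1: 3 trees catch fire, 1 burn out
  TTTF.F
  .TTTFT
  TTTTTT
  T.TTTT
  TTTTTT
Step 2: 4 trees catch fire, 3 burn out
  TTF...
  .TTF.F
  TTTTFT
  T.TTTT
  TTTTTT
Step 3: 5 trees catch fire, 4 burn out
  TF....
  .TF...
  TTTF.F
  T.TTFT
  TTTTTT

TF....
.TF...
TTTF.F
T.TTFT
TTTTTT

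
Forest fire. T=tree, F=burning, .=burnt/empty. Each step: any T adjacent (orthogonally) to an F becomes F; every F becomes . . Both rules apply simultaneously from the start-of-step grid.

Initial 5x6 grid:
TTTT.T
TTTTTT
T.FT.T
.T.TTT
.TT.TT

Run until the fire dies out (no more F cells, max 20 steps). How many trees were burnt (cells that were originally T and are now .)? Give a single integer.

Answer: 19

Derivation:
Step 1: +2 fires, +1 burnt (F count now 2)
Step 2: +4 fires, +2 burnt (F count now 4)
Step 3: +5 fires, +4 burnt (F count now 5)
Step 4: +5 fires, +5 burnt (F count now 5)
Step 5: +3 fires, +5 burnt (F count now 3)
Step 6: +0 fires, +3 burnt (F count now 0)
Fire out after step 6
Initially T: 22, now '.': 27
Total burnt (originally-T cells now '.'): 19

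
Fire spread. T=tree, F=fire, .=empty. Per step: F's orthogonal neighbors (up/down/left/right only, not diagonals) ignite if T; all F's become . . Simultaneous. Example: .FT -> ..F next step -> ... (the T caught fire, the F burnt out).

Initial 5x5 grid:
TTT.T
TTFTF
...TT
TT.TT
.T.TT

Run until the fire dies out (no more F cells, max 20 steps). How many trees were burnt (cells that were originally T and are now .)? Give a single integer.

Step 1: +5 fires, +2 burnt (F count now 5)
Step 2: +4 fires, +5 burnt (F count now 4)
Step 3: +3 fires, +4 burnt (F count now 3)
Step 4: +1 fires, +3 burnt (F count now 1)
Step 5: +0 fires, +1 burnt (F count now 0)
Fire out after step 5
Initially T: 16, now '.': 22
Total burnt (originally-T cells now '.'): 13

Answer: 13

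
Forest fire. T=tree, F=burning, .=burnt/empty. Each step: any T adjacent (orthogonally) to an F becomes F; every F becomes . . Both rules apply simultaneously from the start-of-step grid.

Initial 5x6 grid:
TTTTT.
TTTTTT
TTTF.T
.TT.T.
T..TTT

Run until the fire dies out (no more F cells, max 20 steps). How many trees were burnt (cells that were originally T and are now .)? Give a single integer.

Step 1: +2 fires, +1 burnt (F count now 2)
Step 2: +5 fires, +2 burnt (F count now 5)
Step 3: +6 fires, +5 burnt (F count now 6)
Step 4: +3 fires, +6 burnt (F count now 3)
Step 5: +1 fires, +3 burnt (F count now 1)
Step 6: +0 fires, +1 burnt (F count now 0)
Fire out after step 6
Initially T: 22, now '.': 25
Total burnt (originally-T cells now '.'): 17

Answer: 17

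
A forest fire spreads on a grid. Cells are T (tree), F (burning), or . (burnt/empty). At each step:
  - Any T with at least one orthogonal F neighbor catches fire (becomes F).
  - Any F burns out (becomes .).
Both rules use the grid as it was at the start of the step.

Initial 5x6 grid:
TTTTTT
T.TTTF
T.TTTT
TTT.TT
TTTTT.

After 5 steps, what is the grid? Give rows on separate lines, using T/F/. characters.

Step 1: 3 trees catch fire, 1 burn out
  TTTTTF
  T.TTF.
  T.TTTF
  TTT.TT
  TTTTT.
Step 2: 4 trees catch fire, 3 burn out
  TTTTF.
  T.TF..
  T.TTF.
  TTT.TF
  TTTTT.
Step 3: 4 trees catch fire, 4 burn out
  TTTF..
  T.F...
  T.TF..
  TTT.F.
  TTTTT.
Step 4: 3 trees catch fire, 4 burn out
  TTF...
  T.....
  T.F...
  TTT...
  TTTTF.
Step 5: 3 trees catch fire, 3 burn out
  TF....
  T.....
  T.....
  TTF...
  TTTF..

TF....
T.....
T.....
TTF...
TTTF..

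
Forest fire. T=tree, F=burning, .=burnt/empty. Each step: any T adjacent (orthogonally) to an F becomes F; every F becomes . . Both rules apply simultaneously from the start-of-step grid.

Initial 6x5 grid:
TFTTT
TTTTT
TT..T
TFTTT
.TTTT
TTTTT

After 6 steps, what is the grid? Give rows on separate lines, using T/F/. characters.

Step 1: 7 trees catch fire, 2 burn out
  F.FTT
  TFTTT
  TF..T
  F.FTT
  .FTTT
  TTTTT
Step 2: 7 trees catch fire, 7 burn out
  ...FT
  F.FTT
  F...T
  ...FT
  ..FTT
  TFTTT
Step 3: 6 trees catch fire, 7 burn out
  ....F
  ...FT
  ....T
  ....F
  ...FT
  F.FTT
Step 4: 4 trees catch fire, 6 burn out
  .....
  ....F
  ....F
  .....
  ....F
  ...FT
Step 5: 1 trees catch fire, 4 burn out
  .....
  .....
  .....
  .....
  .....
  ....F
Step 6: 0 trees catch fire, 1 burn out
  .....
  .....
  .....
  .....
  .....
  .....

.....
.....
.....
.....
.....
.....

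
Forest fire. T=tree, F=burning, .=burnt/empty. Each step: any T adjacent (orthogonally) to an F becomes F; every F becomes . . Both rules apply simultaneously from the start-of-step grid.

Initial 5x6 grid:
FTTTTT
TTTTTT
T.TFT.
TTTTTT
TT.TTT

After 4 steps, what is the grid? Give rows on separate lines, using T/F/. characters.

Step 1: 6 trees catch fire, 2 burn out
  .FTTTT
  FTTFTT
  T.F.F.
  TTTFTT
  TT.TTT
Step 2: 9 trees catch fire, 6 burn out
  ..FFTT
  .FF.FT
  F.....
  TTF.FT
  TT.FTT
Step 3: 6 trees catch fire, 9 burn out
  ....FT
  .....F
  ......
  FF...F
  TT..FT
Step 4: 4 trees catch fire, 6 burn out
  .....F
  ......
  ......
  ......
  FF...F

.....F
......
......
......
FF...F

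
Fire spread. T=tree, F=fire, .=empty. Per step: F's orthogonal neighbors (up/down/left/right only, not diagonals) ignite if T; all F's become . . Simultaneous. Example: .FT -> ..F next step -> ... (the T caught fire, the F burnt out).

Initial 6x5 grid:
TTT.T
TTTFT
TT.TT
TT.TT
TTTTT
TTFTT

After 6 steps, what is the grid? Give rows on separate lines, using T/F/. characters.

Step 1: 6 trees catch fire, 2 burn out
  TTT.T
  TTF.F
  TT.FT
  TT.TT
  TTFTT
  TF.FT
Step 2: 9 trees catch fire, 6 burn out
  TTF.F
  TF...
  TT..F
  TT.FT
  TF.FT
  F...F
Step 3: 7 trees catch fire, 9 burn out
  TF...
  F....
  TF...
  TF..F
  F...F
  .....
Step 4: 3 trees catch fire, 7 burn out
  F....
  .....
  F....
  F....
  .....
  .....
Step 5: 0 trees catch fire, 3 burn out
  .....
  .....
  .....
  .....
  .....
  .....
Step 6: 0 trees catch fire, 0 burn out
  .....
  .....
  .....
  .....
  .....
  .....

.....
.....
.....
.....
.....
.....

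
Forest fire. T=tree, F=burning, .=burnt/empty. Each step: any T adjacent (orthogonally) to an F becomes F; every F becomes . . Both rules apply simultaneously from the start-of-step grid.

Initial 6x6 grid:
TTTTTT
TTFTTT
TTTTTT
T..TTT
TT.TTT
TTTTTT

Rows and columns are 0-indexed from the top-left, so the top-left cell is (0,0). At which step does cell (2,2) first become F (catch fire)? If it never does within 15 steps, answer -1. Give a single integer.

Step 1: cell (2,2)='F' (+4 fires, +1 burnt)
  -> target ignites at step 1
Step 2: cell (2,2)='.' (+6 fires, +4 burnt)
Step 3: cell (2,2)='.' (+6 fires, +6 burnt)
Step 4: cell (2,2)='.' (+5 fires, +6 burnt)
Step 5: cell (2,2)='.' (+4 fires, +5 burnt)
Step 6: cell (2,2)='.' (+5 fires, +4 burnt)
Step 7: cell (2,2)='.' (+2 fires, +5 burnt)
Step 8: cell (2,2)='.' (+0 fires, +2 burnt)
  fire out at step 8

1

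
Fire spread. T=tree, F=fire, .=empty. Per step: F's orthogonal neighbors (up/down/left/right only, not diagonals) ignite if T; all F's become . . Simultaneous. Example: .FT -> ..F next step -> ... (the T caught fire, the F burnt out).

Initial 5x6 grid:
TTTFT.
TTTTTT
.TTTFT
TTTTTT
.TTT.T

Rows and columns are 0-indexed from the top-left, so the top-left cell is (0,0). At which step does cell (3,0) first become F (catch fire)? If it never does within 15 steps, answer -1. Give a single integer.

Step 1: cell (3,0)='T' (+7 fires, +2 burnt)
Step 2: cell (3,0)='T' (+6 fires, +7 burnt)
Step 3: cell (3,0)='T' (+6 fires, +6 burnt)
Step 4: cell (3,0)='T' (+3 fires, +6 burnt)
Step 5: cell (3,0)='F' (+2 fires, +3 burnt)
  -> target ignites at step 5
Step 6: cell (3,0)='.' (+0 fires, +2 burnt)
  fire out at step 6

5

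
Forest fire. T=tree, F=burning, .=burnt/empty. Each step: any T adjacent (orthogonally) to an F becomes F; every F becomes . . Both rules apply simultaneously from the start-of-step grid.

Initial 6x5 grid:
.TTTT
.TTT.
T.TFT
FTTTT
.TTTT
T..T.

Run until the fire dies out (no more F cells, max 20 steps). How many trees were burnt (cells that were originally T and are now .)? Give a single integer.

Answer: 19

Derivation:
Step 1: +6 fires, +2 burnt (F count now 6)
Step 2: +6 fires, +6 burnt (F count now 6)
Step 3: +6 fires, +6 burnt (F count now 6)
Step 4: +1 fires, +6 burnt (F count now 1)
Step 5: +0 fires, +1 burnt (F count now 0)
Fire out after step 5
Initially T: 20, now '.': 29
Total burnt (originally-T cells now '.'): 19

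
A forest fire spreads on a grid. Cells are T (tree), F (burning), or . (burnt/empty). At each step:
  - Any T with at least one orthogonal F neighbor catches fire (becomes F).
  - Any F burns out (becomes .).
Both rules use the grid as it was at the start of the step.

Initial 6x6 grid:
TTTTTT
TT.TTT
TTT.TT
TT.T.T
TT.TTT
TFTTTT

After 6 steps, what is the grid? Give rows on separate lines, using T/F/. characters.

Step 1: 3 trees catch fire, 1 burn out
  TTTTTT
  TT.TTT
  TTT.TT
  TT.T.T
  TF.TTT
  F.FTTT
Step 2: 3 trees catch fire, 3 burn out
  TTTTTT
  TT.TTT
  TTT.TT
  TF.T.T
  F..TTT
  ...FTT
Step 3: 4 trees catch fire, 3 burn out
  TTTTTT
  TT.TTT
  TFT.TT
  F..T.T
  ...FTT
  ....FT
Step 4: 6 trees catch fire, 4 burn out
  TTTTTT
  TF.TTT
  F.F.TT
  ...F.T
  ....FT
  .....F
Step 5: 3 trees catch fire, 6 burn out
  TFTTTT
  F..TTT
  ....TT
  .....T
  .....F
  ......
Step 6: 3 trees catch fire, 3 burn out
  F.FTTT
  ...TTT
  ....TT
  .....F
  ......
  ......

F.FTTT
...TTT
....TT
.....F
......
......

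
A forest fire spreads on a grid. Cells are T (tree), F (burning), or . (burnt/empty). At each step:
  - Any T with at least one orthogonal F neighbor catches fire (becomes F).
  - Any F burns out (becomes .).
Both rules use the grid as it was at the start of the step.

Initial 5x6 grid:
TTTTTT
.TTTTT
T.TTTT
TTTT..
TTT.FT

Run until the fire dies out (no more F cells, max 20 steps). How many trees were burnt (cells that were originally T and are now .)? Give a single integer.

Answer: 1

Derivation:
Step 1: +1 fires, +1 burnt (F count now 1)
Step 2: +0 fires, +1 burnt (F count now 0)
Fire out after step 2
Initially T: 24, now '.': 7
Total burnt (originally-T cells now '.'): 1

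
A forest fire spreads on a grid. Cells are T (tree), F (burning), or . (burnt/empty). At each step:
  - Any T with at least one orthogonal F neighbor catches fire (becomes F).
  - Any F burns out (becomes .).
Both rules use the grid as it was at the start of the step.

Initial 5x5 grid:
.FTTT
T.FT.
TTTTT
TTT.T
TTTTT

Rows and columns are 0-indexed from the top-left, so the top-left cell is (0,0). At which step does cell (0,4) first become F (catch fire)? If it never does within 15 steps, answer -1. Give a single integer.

Step 1: cell (0,4)='T' (+3 fires, +2 burnt)
Step 2: cell (0,4)='T' (+4 fires, +3 burnt)
Step 3: cell (0,4)='F' (+5 fires, +4 burnt)
  -> target ignites at step 3
Step 4: cell (0,4)='.' (+5 fires, +5 burnt)
Step 5: cell (0,4)='.' (+2 fires, +5 burnt)
Step 6: cell (0,4)='.' (+0 fires, +2 burnt)
  fire out at step 6

3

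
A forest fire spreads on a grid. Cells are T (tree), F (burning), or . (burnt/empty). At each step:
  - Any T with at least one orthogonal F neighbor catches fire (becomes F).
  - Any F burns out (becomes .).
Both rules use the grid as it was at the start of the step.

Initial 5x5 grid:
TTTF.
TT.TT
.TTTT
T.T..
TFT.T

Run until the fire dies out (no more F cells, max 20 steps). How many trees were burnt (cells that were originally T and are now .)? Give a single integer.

Step 1: +4 fires, +2 burnt (F count now 4)
Step 2: +5 fires, +4 burnt (F count now 5)
Step 3: +4 fires, +5 burnt (F count now 4)
Step 4: +2 fires, +4 burnt (F count now 2)
Step 5: +0 fires, +2 burnt (F count now 0)
Fire out after step 5
Initially T: 16, now '.': 24
Total burnt (originally-T cells now '.'): 15

Answer: 15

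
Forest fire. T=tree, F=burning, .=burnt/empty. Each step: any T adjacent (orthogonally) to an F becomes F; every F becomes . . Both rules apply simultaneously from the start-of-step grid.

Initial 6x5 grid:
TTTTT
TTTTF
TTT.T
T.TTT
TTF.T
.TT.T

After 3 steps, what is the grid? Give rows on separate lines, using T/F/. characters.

Step 1: 6 trees catch fire, 2 burn out
  TTTTF
  TTTF.
  TTT.F
  T.FTT
  TF..T
  .TF.T
Step 2: 7 trees catch fire, 6 burn out
  TTTF.
  TTF..
  TTF..
  T..FF
  F...T
  .F..T
Step 3: 5 trees catch fire, 7 burn out
  TTF..
  TF...
  TF...
  F....
  ....F
  ....T

TTF..
TF...
TF...
F....
....F
....T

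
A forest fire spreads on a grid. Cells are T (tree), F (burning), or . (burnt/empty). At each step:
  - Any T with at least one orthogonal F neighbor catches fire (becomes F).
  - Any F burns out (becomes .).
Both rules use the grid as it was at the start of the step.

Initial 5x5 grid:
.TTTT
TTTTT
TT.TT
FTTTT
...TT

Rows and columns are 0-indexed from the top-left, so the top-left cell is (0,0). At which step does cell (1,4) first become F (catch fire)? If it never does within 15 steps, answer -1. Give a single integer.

Step 1: cell (1,4)='T' (+2 fires, +1 burnt)
Step 2: cell (1,4)='T' (+3 fires, +2 burnt)
Step 3: cell (1,4)='T' (+2 fires, +3 burnt)
Step 4: cell (1,4)='T' (+5 fires, +2 burnt)
Step 5: cell (1,4)='T' (+4 fires, +5 burnt)
Step 6: cell (1,4)='F' (+2 fires, +4 burnt)
  -> target ignites at step 6
Step 7: cell (1,4)='.' (+1 fires, +2 burnt)
Step 8: cell (1,4)='.' (+0 fires, +1 burnt)
  fire out at step 8

6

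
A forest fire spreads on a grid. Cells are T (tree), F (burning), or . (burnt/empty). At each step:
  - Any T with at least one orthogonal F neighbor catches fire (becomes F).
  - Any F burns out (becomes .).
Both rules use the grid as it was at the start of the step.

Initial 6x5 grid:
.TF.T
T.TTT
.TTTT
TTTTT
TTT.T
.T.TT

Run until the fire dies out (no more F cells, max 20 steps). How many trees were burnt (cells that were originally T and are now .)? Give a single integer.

Answer: 21

Derivation:
Step 1: +2 fires, +1 burnt (F count now 2)
Step 2: +2 fires, +2 burnt (F count now 2)
Step 3: +4 fires, +2 burnt (F count now 4)
Step 4: +5 fires, +4 burnt (F count now 5)
Step 5: +3 fires, +5 burnt (F count now 3)
Step 6: +3 fires, +3 burnt (F count now 3)
Step 7: +1 fires, +3 burnt (F count now 1)
Step 8: +1 fires, +1 burnt (F count now 1)
Step 9: +0 fires, +1 burnt (F count now 0)
Fire out after step 9
Initially T: 22, now '.': 29
Total burnt (originally-T cells now '.'): 21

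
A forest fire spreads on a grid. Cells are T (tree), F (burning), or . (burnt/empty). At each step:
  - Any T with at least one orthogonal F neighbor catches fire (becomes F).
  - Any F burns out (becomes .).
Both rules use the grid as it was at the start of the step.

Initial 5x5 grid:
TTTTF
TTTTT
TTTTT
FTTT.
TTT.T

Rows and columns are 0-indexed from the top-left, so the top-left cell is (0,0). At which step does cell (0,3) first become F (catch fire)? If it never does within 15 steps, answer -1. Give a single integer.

Step 1: cell (0,3)='F' (+5 fires, +2 burnt)
  -> target ignites at step 1
Step 2: cell (0,3)='.' (+7 fires, +5 burnt)
Step 3: cell (0,3)='.' (+8 fires, +7 burnt)
Step 4: cell (0,3)='.' (+0 fires, +8 burnt)
  fire out at step 4

1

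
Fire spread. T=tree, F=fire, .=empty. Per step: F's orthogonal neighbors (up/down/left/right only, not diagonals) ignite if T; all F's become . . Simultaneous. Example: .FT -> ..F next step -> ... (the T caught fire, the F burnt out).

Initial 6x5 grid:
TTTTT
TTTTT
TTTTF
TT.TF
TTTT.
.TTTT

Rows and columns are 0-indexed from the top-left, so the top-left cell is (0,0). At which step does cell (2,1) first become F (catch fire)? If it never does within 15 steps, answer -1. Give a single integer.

Step 1: cell (2,1)='T' (+3 fires, +2 burnt)
Step 2: cell (2,1)='T' (+4 fires, +3 burnt)
Step 3: cell (2,1)='F' (+5 fires, +4 burnt)
  -> target ignites at step 3
Step 4: cell (2,1)='.' (+7 fires, +5 burnt)
Step 5: cell (2,1)='.' (+5 fires, +7 burnt)
Step 6: cell (2,1)='.' (+1 fires, +5 burnt)
Step 7: cell (2,1)='.' (+0 fires, +1 burnt)
  fire out at step 7

3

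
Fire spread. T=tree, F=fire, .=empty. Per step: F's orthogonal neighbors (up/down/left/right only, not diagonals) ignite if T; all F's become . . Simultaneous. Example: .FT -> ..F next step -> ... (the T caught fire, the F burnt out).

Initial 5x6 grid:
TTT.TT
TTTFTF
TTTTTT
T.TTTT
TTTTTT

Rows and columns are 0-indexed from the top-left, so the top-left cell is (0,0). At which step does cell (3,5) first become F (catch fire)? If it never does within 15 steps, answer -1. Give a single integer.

Step 1: cell (3,5)='T' (+5 fires, +2 burnt)
Step 2: cell (3,5)='F' (+7 fires, +5 burnt)
  -> target ignites at step 2
Step 3: cell (3,5)='.' (+7 fires, +7 burnt)
Step 4: cell (3,5)='.' (+4 fires, +7 burnt)
Step 5: cell (3,5)='.' (+2 fires, +4 burnt)
Step 6: cell (3,5)='.' (+1 fires, +2 burnt)
Step 7: cell (3,5)='.' (+0 fires, +1 burnt)
  fire out at step 7

2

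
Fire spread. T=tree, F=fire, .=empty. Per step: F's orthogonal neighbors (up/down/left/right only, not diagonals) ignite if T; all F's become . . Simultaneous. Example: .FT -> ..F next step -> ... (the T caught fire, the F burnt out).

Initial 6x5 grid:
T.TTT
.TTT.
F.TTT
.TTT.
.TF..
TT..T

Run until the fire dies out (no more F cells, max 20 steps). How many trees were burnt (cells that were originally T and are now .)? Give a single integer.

Answer: 15

Derivation:
Step 1: +2 fires, +2 burnt (F count now 2)
Step 2: +4 fires, +2 burnt (F count now 4)
Step 3: +3 fires, +4 burnt (F count now 3)
Step 4: +4 fires, +3 burnt (F count now 4)
Step 5: +1 fires, +4 burnt (F count now 1)
Step 6: +1 fires, +1 burnt (F count now 1)
Step 7: +0 fires, +1 burnt (F count now 0)
Fire out after step 7
Initially T: 17, now '.': 28
Total burnt (originally-T cells now '.'): 15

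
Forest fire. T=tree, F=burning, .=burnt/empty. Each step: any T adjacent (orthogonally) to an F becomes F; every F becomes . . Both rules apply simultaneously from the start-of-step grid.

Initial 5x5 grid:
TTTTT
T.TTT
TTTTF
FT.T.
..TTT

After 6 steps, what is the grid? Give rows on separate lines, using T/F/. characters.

Step 1: 4 trees catch fire, 2 burn out
  TTTTT
  T.TTF
  FTTF.
  .F.T.
  ..TTT
Step 2: 6 trees catch fire, 4 burn out
  TTTTF
  F.TF.
  .FF..
  ...F.
  ..TTT
Step 3: 4 trees catch fire, 6 burn out
  FTTF.
  ..F..
  .....
  .....
  ..TFT
Step 4: 4 trees catch fire, 4 burn out
  .FF..
  .....
  .....
  .....
  ..F.F
Step 5: 0 trees catch fire, 4 burn out
  .....
  .....
  .....
  .....
  .....
Step 6: 0 trees catch fire, 0 burn out
  .....
  .....
  .....
  .....
  .....

.....
.....
.....
.....
.....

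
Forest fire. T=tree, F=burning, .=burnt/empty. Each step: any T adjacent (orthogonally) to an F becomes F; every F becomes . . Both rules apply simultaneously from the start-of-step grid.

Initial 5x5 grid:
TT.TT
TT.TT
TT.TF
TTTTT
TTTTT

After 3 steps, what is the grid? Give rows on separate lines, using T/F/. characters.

Step 1: 3 trees catch fire, 1 burn out
  TT.TT
  TT.TF
  TT.F.
  TTTTF
  TTTTT
Step 2: 4 trees catch fire, 3 burn out
  TT.TF
  TT.F.
  TT...
  TTTF.
  TTTTF
Step 3: 3 trees catch fire, 4 burn out
  TT.F.
  TT...
  TT...
  TTF..
  TTTF.

TT.F.
TT...
TT...
TTF..
TTTF.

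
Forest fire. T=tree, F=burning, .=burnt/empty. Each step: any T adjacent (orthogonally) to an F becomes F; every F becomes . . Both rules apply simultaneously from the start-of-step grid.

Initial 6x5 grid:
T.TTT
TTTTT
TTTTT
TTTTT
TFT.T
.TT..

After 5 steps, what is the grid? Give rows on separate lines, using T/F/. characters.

Step 1: 4 trees catch fire, 1 burn out
  T.TTT
  TTTTT
  TTTTT
  TFTTT
  F.F.T
  .FT..
Step 2: 4 trees catch fire, 4 burn out
  T.TTT
  TTTTT
  TFTTT
  F.FTT
  ....T
  ..F..
Step 3: 4 trees catch fire, 4 burn out
  T.TTT
  TFTTT
  F.FTT
  ...FT
  ....T
  .....
Step 4: 4 trees catch fire, 4 burn out
  T.TTT
  F.FTT
  ...FT
  ....F
  ....T
  .....
Step 5: 5 trees catch fire, 4 burn out
  F.FTT
  ...FT
  ....F
  .....
  ....F
  .....

F.FTT
...FT
....F
.....
....F
.....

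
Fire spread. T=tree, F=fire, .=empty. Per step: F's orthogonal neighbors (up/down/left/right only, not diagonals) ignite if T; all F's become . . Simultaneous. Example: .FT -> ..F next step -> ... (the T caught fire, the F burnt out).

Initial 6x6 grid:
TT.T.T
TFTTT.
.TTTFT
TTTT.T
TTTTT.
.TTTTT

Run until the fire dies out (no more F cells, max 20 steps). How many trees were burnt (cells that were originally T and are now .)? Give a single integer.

Answer: 26

Derivation:
Step 1: +7 fires, +2 burnt (F count now 7)
Step 2: +6 fires, +7 burnt (F count now 6)
Step 3: +5 fires, +6 burnt (F count now 5)
Step 4: +5 fires, +5 burnt (F count now 5)
Step 5: +2 fires, +5 burnt (F count now 2)
Step 6: +1 fires, +2 burnt (F count now 1)
Step 7: +0 fires, +1 burnt (F count now 0)
Fire out after step 7
Initially T: 27, now '.': 35
Total burnt (originally-T cells now '.'): 26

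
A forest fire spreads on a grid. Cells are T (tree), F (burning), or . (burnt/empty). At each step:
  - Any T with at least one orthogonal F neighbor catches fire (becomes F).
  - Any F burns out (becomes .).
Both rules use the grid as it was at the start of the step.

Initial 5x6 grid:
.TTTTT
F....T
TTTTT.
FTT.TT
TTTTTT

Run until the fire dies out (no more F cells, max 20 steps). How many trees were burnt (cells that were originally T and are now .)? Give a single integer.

Answer: 15

Derivation:
Step 1: +3 fires, +2 burnt (F count now 3)
Step 2: +3 fires, +3 burnt (F count now 3)
Step 3: +2 fires, +3 burnt (F count now 2)
Step 4: +2 fires, +2 burnt (F count now 2)
Step 5: +2 fires, +2 burnt (F count now 2)
Step 6: +2 fires, +2 burnt (F count now 2)
Step 7: +1 fires, +2 burnt (F count now 1)
Step 8: +0 fires, +1 burnt (F count now 0)
Fire out after step 8
Initially T: 21, now '.': 24
Total burnt (originally-T cells now '.'): 15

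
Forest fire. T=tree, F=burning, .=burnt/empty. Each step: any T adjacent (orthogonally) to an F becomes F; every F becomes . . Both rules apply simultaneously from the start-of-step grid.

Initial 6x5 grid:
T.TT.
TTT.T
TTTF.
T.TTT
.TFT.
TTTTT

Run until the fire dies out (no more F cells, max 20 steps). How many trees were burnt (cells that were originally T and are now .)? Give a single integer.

Step 1: +6 fires, +2 burnt (F count now 6)
Step 2: +5 fires, +6 burnt (F count now 5)
Step 3: +5 fires, +5 burnt (F count now 5)
Step 4: +3 fires, +5 burnt (F count now 3)
Step 5: +1 fires, +3 burnt (F count now 1)
Step 6: +0 fires, +1 burnt (F count now 0)
Fire out after step 6
Initially T: 21, now '.': 29
Total burnt (originally-T cells now '.'): 20

Answer: 20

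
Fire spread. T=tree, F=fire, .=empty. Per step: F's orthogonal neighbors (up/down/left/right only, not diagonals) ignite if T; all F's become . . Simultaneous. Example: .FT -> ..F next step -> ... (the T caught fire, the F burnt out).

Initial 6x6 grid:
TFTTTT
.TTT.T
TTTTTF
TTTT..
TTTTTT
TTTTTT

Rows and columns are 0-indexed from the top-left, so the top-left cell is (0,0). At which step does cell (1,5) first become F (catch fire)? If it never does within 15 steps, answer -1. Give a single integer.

Step 1: cell (1,5)='F' (+5 fires, +2 burnt)
  -> target ignites at step 1
Step 2: cell (1,5)='.' (+5 fires, +5 burnt)
Step 3: cell (1,5)='.' (+6 fires, +5 burnt)
Step 4: cell (1,5)='.' (+4 fires, +6 burnt)
Step 5: cell (1,5)='.' (+5 fires, +4 burnt)
Step 6: cell (1,5)='.' (+4 fires, +5 burnt)
Step 7: cell (1,5)='.' (+1 fires, +4 burnt)
Step 8: cell (1,5)='.' (+0 fires, +1 burnt)
  fire out at step 8

1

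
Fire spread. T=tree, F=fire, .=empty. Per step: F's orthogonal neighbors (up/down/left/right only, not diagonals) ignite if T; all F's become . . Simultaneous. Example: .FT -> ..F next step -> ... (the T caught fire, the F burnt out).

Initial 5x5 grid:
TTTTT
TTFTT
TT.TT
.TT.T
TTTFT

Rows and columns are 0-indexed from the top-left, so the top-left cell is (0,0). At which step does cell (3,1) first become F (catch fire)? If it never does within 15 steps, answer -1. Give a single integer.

Step 1: cell (3,1)='T' (+5 fires, +2 burnt)
Step 2: cell (3,1)='T' (+9 fires, +5 burnt)
Step 3: cell (3,1)='F' (+6 fires, +9 burnt)
  -> target ignites at step 3
Step 4: cell (3,1)='.' (+0 fires, +6 burnt)
  fire out at step 4

3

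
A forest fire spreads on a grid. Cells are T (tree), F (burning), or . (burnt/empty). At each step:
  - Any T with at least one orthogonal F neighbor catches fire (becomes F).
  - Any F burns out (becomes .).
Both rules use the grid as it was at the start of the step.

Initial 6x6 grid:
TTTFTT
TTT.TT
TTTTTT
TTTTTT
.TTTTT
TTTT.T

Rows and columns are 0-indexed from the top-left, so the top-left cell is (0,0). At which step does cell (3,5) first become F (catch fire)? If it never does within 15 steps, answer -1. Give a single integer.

Step 1: cell (3,5)='T' (+2 fires, +1 burnt)
Step 2: cell (3,5)='T' (+4 fires, +2 burnt)
Step 3: cell (3,5)='T' (+5 fires, +4 burnt)
Step 4: cell (3,5)='T' (+6 fires, +5 burnt)
Step 5: cell (3,5)='F' (+6 fires, +6 burnt)
  -> target ignites at step 5
Step 6: cell (3,5)='.' (+5 fires, +6 burnt)
Step 7: cell (3,5)='.' (+3 fires, +5 burnt)
Step 8: cell (3,5)='.' (+1 fires, +3 burnt)
Step 9: cell (3,5)='.' (+0 fires, +1 burnt)
  fire out at step 9

5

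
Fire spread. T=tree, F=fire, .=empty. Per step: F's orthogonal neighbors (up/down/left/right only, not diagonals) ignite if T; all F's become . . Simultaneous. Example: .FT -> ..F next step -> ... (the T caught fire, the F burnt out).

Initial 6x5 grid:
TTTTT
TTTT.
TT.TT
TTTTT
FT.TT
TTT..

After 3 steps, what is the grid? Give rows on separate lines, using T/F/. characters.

Step 1: 3 trees catch fire, 1 burn out
  TTTTT
  TTTT.
  TT.TT
  FTTTT
  .F.TT
  FTT..
Step 2: 3 trees catch fire, 3 burn out
  TTTTT
  TTTT.
  FT.TT
  .FTTT
  ...TT
  .FT..
Step 3: 4 trees catch fire, 3 burn out
  TTTTT
  FTTT.
  .F.TT
  ..FTT
  ...TT
  ..F..

TTTTT
FTTT.
.F.TT
..FTT
...TT
..F..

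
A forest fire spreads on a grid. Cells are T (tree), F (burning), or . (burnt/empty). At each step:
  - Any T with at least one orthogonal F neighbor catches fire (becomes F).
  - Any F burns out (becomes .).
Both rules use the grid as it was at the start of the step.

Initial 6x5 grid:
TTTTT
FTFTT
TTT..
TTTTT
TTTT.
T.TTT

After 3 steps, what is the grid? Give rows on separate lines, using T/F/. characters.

Step 1: 6 trees catch fire, 2 burn out
  FTFTT
  .F.FT
  FTF..
  TTTTT
  TTTT.
  T.TTT
Step 2: 6 trees catch fire, 6 burn out
  .F.FT
  ....F
  .F...
  FTFTT
  TTTT.
  T.TTT
Step 3: 5 trees catch fire, 6 burn out
  ....F
  .....
  .....
  .F.FT
  FTFT.
  T.TTT

....F
.....
.....
.F.FT
FTFT.
T.TTT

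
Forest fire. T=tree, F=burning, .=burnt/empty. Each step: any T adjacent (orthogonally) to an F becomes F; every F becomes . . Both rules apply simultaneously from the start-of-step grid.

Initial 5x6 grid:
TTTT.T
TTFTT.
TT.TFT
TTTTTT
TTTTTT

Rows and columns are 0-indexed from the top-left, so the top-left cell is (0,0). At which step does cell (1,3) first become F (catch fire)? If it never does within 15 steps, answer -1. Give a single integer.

Step 1: cell (1,3)='F' (+7 fires, +2 burnt)
  -> target ignites at step 1
Step 2: cell (1,3)='.' (+7 fires, +7 burnt)
Step 3: cell (1,3)='.' (+6 fires, +7 burnt)
Step 4: cell (1,3)='.' (+3 fires, +6 burnt)
Step 5: cell (1,3)='.' (+1 fires, +3 burnt)
Step 6: cell (1,3)='.' (+0 fires, +1 burnt)
  fire out at step 6

1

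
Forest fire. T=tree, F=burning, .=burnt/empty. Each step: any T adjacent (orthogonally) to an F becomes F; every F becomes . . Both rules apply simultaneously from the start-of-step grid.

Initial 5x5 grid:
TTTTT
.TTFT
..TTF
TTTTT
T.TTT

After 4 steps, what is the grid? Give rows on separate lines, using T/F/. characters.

Step 1: 5 trees catch fire, 2 burn out
  TTTFT
  .TF.F
  ..TF.
  TTTTF
  T.TTT
Step 2: 6 trees catch fire, 5 burn out
  TTF.F
  .F...
  ..F..
  TTTF.
  T.TTF
Step 3: 3 trees catch fire, 6 burn out
  TF...
  .....
  .....
  TTF..
  T.TF.
Step 4: 3 trees catch fire, 3 burn out
  F....
  .....
  .....
  TF...
  T.F..

F....
.....
.....
TF...
T.F..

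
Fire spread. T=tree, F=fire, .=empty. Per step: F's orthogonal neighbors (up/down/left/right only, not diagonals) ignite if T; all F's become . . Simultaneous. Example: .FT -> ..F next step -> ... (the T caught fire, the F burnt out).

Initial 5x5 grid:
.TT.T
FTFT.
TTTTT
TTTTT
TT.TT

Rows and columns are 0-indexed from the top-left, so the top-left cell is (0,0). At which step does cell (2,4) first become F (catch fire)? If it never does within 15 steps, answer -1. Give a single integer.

Step 1: cell (2,4)='T' (+5 fires, +2 burnt)
Step 2: cell (2,4)='T' (+5 fires, +5 burnt)
Step 3: cell (2,4)='F' (+4 fires, +5 burnt)
  -> target ignites at step 3
Step 4: cell (2,4)='.' (+3 fires, +4 burnt)
Step 5: cell (2,4)='.' (+1 fires, +3 burnt)
Step 6: cell (2,4)='.' (+0 fires, +1 burnt)
  fire out at step 6

3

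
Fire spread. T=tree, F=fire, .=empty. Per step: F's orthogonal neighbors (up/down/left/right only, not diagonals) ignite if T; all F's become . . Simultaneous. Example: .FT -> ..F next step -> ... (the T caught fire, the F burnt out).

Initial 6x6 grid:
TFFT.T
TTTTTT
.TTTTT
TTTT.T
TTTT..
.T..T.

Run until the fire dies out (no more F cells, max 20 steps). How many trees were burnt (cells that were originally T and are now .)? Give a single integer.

Answer: 24

Derivation:
Step 1: +4 fires, +2 burnt (F count now 4)
Step 2: +4 fires, +4 burnt (F count now 4)
Step 3: +4 fires, +4 burnt (F count now 4)
Step 4: +6 fires, +4 burnt (F count now 6)
Step 5: +5 fires, +6 burnt (F count now 5)
Step 6: +1 fires, +5 burnt (F count now 1)
Step 7: +0 fires, +1 burnt (F count now 0)
Fire out after step 7
Initially T: 25, now '.': 35
Total burnt (originally-T cells now '.'): 24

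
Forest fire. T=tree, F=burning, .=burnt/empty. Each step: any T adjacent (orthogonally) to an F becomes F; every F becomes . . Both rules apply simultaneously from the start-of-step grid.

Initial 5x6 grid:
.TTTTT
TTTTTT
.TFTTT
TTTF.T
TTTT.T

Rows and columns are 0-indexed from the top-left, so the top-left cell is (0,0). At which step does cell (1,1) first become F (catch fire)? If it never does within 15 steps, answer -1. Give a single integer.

Step 1: cell (1,1)='T' (+5 fires, +2 burnt)
Step 2: cell (1,1)='F' (+6 fires, +5 burnt)
  -> target ignites at step 2
Step 3: cell (1,1)='.' (+7 fires, +6 burnt)
Step 4: cell (1,1)='.' (+4 fires, +7 burnt)
Step 5: cell (1,1)='.' (+2 fires, +4 burnt)
Step 6: cell (1,1)='.' (+0 fires, +2 burnt)
  fire out at step 6

2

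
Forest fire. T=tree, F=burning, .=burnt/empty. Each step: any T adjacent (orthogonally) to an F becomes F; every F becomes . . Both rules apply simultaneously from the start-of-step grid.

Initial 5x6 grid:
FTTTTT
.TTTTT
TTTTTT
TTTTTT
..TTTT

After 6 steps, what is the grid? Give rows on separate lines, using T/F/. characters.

Step 1: 1 trees catch fire, 1 burn out
  .FTTTT
  .TTTTT
  TTTTTT
  TTTTTT
  ..TTTT
Step 2: 2 trees catch fire, 1 burn out
  ..FTTT
  .FTTTT
  TTTTTT
  TTTTTT
  ..TTTT
Step 3: 3 trees catch fire, 2 burn out
  ...FTT
  ..FTTT
  TFTTTT
  TTTTTT
  ..TTTT
Step 4: 5 trees catch fire, 3 burn out
  ....FT
  ...FTT
  F.FTTT
  TFTTTT
  ..TTTT
Step 5: 5 trees catch fire, 5 burn out
  .....F
  ....FT
  ...FTT
  F.FTTT
  ..TTTT
Step 6: 4 trees catch fire, 5 burn out
  ......
  .....F
  ....FT
  ...FTT
  ..FTTT

......
.....F
....FT
...FTT
..FTTT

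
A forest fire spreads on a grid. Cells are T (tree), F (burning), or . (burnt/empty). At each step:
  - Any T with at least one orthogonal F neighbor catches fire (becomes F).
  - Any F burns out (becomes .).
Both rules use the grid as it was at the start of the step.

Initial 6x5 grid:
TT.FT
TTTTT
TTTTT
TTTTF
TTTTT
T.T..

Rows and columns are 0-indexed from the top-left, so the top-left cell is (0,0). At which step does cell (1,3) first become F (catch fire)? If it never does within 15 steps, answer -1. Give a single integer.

Step 1: cell (1,3)='F' (+5 fires, +2 burnt)
  -> target ignites at step 1
Step 2: cell (1,3)='.' (+5 fires, +5 burnt)
Step 3: cell (1,3)='.' (+4 fires, +5 burnt)
Step 4: cell (1,3)='.' (+6 fires, +4 burnt)
Step 5: cell (1,3)='.' (+3 fires, +6 burnt)
Step 6: cell (1,3)='.' (+1 fires, +3 burnt)
Step 7: cell (1,3)='.' (+0 fires, +1 burnt)
  fire out at step 7

1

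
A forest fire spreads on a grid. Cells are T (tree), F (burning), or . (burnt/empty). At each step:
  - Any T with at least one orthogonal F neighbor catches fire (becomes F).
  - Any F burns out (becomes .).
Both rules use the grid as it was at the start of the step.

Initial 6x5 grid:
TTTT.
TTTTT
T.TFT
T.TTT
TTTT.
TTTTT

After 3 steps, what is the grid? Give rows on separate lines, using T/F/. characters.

Step 1: 4 trees catch fire, 1 burn out
  TTTT.
  TTTFT
  T.F.F
  T.TFT
  TTTT.
  TTTTT
Step 2: 6 trees catch fire, 4 burn out
  TTTF.
  TTF.F
  T....
  T.F.F
  TTTF.
  TTTTT
Step 3: 4 trees catch fire, 6 burn out
  TTF..
  TF...
  T....
  T....
  TTF..
  TTTFT

TTF..
TF...
T....
T....
TTF..
TTTFT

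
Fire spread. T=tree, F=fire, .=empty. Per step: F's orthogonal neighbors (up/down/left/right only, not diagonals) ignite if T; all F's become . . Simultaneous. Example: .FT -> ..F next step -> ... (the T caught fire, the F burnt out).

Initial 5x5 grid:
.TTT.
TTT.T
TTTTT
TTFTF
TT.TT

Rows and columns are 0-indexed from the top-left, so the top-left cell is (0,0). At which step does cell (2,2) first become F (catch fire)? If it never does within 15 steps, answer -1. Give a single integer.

Step 1: cell (2,2)='F' (+5 fires, +2 burnt)
  -> target ignites at step 1
Step 2: cell (2,2)='.' (+7 fires, +5 burnt)
Step 3: cell (2,2)='.' (+4 fires, +7 burnt)
Step 4: cell (2,2)='.' (+3 fires, +4 burnt)
Step 5: cell (2,2)='.' (+0 fires, +3 burnt)
  fire out at step 5

1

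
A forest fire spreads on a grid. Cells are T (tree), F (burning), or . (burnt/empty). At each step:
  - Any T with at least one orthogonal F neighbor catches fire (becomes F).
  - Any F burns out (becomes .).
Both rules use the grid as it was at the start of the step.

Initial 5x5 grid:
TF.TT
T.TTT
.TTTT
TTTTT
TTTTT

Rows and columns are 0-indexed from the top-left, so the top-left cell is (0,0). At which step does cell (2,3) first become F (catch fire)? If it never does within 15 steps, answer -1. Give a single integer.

Step 1: cell (2,3)='T' (+1 fires, +1 burnt)
Step 2: cell (2,3)='T' (+1 fires, +1 burnt)
Step 3: cell (2,3)='T' (+0 fires, +1 burnt)
  fire out at step 3
Target never catches fire within 15 steps

-1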